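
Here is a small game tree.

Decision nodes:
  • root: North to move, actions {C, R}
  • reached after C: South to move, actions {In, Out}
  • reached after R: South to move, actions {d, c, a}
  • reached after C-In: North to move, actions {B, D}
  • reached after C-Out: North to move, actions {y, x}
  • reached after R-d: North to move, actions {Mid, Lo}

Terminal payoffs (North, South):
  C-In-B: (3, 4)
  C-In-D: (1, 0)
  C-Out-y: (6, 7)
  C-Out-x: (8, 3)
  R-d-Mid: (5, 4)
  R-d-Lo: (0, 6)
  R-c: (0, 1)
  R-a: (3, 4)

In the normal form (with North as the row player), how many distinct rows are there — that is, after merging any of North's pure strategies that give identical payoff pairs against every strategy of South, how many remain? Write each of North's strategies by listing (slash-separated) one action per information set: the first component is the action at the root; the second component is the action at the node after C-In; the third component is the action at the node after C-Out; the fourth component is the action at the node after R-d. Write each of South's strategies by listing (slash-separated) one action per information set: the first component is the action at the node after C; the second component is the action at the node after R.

6

North has 16 pure strategies: C/B/y/Mid, C/B/y/Lo, C/B/x/Mid, C/B/x/Lo, C/D/y/Mid, C/D/y/Lo, C/D/x/Mid, C/D/x/Lo, R/B/y/Mid, R/B/y/Lo, R/B/x/Mid, R/B/x/Lo, R/D/y/Mid, R/D/y/Lo, R/D/x/Mid, R/D/x/Lo. Columns: In/d, In/c, In/a, Out/d, Out/c, Out/a.
{C/B/y/Mid, C/B/y/Lo} → row (3,4) (3,4) (3,4) (6,7) (6,7) (6,7)
{C/B/x/Mid, C/B/x/Lo} → row (3,4) (3,4) (3,4) (8,3) (8,3) (8,3)
{C/D/y/Mid, C/D/y/Lo} → row (1,0) (1,0) (1,0) (6,7) (6,7) (6,7)
{C/D/x/Mid, C/D/x/Lo} → row (1,0) (1,0) (1,0) (8,3) (8,3) (8,3)
{R/B/y/Mid, R/B/x/Mid, R/D/y/Mid, R/D/x/Mid} → row (5,4) (0,1) (3,4) (5,4) (0,1) (3,4)
{R/B/y/Lo, R/B/x/Lo, R/D/y/Lo, R/D/x/Lo} → row (0,6) (0,1) (3,4) (0,6) (0,1) (3,4)
That's 6 distinct rows out of 16 strategies.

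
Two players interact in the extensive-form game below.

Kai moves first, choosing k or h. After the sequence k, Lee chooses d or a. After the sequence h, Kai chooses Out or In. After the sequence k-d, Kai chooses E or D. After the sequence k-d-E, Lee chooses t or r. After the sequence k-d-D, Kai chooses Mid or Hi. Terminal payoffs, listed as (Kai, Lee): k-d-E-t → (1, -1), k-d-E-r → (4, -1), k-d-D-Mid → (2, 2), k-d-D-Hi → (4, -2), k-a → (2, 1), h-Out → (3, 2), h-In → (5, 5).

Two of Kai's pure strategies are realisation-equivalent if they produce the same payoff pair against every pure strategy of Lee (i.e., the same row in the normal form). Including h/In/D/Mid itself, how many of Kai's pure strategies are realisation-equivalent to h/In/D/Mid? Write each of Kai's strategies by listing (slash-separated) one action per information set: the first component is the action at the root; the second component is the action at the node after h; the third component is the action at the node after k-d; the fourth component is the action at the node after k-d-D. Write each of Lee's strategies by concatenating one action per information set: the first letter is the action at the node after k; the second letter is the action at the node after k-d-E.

Row for h/In/D/Mid (columns dt, dr, at, ar): (5,5) (5,5) (5,5) (5,5).
Under h/In/D/Mid, Kai's choice at the node after k-d and at the node after k-d-D can never be reached regardless of what Lee does, so varying those choices leaves every outcome unchanged.
Holding the reachable choices fixed and varying the unreachable ones freely already gives 2 × 2 = 4 equivalent strategies.
No other strategy reproduces this row, so those 4 are the full class: h/In/E/Mid, h/In/E/Hi, h/In/D/Mid, h/In/D/Hi.

4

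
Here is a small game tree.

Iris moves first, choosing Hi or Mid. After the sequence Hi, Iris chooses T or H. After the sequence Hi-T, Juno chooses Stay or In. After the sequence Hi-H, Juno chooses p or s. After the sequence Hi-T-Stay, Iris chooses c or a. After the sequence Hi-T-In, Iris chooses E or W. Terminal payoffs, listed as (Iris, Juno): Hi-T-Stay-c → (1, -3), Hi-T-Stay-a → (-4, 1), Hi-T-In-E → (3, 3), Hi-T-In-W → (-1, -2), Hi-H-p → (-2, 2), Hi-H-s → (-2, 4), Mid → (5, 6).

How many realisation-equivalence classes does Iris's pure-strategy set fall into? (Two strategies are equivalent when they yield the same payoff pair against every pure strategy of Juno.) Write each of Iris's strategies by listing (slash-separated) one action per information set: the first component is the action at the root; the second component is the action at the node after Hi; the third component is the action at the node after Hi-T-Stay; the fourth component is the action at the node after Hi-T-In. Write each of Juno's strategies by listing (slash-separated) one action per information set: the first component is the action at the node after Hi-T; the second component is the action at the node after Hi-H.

6

Iris has 16 pure strategies: Hi/T/c/E, Hi/T/c/W, Hi/T/a/E, Hi/T/a/W, Hi/H/c/E, Hi/H/c/W, Hi/H/a/E, Hi/H/a/W, Mid/T/c/E, Mid/T/c/W, Mid/T/a/E, Mid/T/a/W, Mid/H/c/E, Mid/H/c/W, Mid/H/a/E, Mid/H/a/W. Columns: Stay/p, Stay/s, In/p, In/s.
{Hi/T/c/E} → row (1,-3) (1,-3) (3,3) (3,3)
{Hi/T/c/W} → row (1,-3) (1,-3) (-1,-2) (-1,-2)
{Hi/T/a/E} → row (-4,1) (-4,1) (3,3) (3,3)
{Hi/T/a/W} → row (-4,1) (-4,1) (-1,-2) (-1,-2)
{Hi/H/c/E, Hi/H/c/W, Hi/H/a/E, Hi/H/a/W} → row (-2,2) (-2,4) (-2,2) (-2,4)
{Mid/T/c/E, Mid/T/c/W, Mid/T/a/E, Mid/T/a/W, Mid/H/c/E, Mid/H/c/W, Mid/H/a/E, Mid/H/a/W} → row (5,6) (5,6) (5,6) (5,6)
That's 6 distinct rows out of 16 strategies.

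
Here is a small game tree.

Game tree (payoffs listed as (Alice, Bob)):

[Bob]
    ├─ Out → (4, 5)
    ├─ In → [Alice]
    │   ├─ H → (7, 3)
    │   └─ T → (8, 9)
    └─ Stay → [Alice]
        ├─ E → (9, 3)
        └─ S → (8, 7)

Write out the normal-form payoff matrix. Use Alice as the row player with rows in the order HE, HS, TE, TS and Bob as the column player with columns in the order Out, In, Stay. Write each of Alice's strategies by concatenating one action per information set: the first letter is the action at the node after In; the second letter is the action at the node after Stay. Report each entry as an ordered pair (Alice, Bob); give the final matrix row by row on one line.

HE: (4,5) (7,3) (9,3) | HS: (4,5) (7,3) (8,7) | TE: (4,5) (8,9) (9,3) | TS: (4,5) (8,9) (8,7)

Row HE: Out→(4,5), In→(7,3), Stay→(9,3)
Row HS: Out→(4,5), In→(7,3), Stay→(8,7)
Row TE: Out→(4,5), In→(8,9), Stay→(9,3)
Row TS: Out→(4,5), In→(8,9), Stay→(8,7)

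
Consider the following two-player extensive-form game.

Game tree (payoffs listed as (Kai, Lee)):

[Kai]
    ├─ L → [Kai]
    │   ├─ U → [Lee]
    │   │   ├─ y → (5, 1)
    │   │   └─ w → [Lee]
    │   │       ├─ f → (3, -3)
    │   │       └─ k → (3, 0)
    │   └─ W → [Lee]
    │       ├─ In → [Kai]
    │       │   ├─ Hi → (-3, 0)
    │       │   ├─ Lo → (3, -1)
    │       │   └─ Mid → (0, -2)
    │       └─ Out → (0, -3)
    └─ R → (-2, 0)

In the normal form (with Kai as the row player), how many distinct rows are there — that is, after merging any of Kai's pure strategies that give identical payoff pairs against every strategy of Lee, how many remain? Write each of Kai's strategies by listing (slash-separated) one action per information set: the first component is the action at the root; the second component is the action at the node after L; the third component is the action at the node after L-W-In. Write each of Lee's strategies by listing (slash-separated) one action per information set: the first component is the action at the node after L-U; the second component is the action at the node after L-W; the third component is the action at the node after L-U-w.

Kai has 12 pure strategies: L/U/Hi, L/U/Lo, L/U/Mid, L/W/Hi, L/W/Lo, L/W/Mid, R/U/Hi, R/U/Lo, R/U/Mid, R/W/Hi, R/W/Lo, R/W/Mid. Columns: y/In/f, y/In/k, y/Out/f, y/Out/k, w/In/f, w/In/k, w/Out/f, w/Out/k.
{L/U/Hi, L/U/Lo, L/U/Mid} → row (5,1) (5,1) (5,1) (5,1) (3,-3) (3,0) (3,-3) (3,0)
{L/W/Hi} → row (-3,0) (-3,0) (0,-3) (0,-3) (-3,0) (-3,0) (0,-3) (0,-3)
{L/W/Lo} → row (3,-1) (3,-1) (0,-3) (0,-3) (3,-1) (3,-1) (0,-3) (0,-3)
{L/W/Mid} → row (0,-2) (0,-2) (0,-3) (0,-3) (0,-2) (0,-2) (0,-3) (0,-3)
{R/U/Hi, R/U/Lo, R/U/Mid, R/W/Hi, R/W/Lo, R/W/Mid} → row (-2,0) (-2,0) (-2,0) (-2,0) (-2,0) (-2,0) (-2,0) (-2,0)
That's 5 distinct rows out of 12 strategies.

5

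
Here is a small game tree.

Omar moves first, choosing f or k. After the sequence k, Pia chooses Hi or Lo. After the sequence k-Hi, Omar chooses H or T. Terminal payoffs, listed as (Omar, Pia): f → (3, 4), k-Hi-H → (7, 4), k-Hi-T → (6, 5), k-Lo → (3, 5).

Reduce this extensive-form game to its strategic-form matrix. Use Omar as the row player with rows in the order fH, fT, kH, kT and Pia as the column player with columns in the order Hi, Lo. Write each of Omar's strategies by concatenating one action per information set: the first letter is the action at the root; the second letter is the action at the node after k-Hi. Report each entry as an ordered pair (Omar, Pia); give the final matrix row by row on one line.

fH: (3,4) (3,4) | fT: (3,4) (3,4) | kH: (7,4) (3,5) | kT: (6,5) (3,5)

           Hi       Lo
  fH    (3,4)    (3,4)
  fT    (3,4)    (3,4)
  kH    (7,4)    (3,5)
  kT    (6,5)    (3,5)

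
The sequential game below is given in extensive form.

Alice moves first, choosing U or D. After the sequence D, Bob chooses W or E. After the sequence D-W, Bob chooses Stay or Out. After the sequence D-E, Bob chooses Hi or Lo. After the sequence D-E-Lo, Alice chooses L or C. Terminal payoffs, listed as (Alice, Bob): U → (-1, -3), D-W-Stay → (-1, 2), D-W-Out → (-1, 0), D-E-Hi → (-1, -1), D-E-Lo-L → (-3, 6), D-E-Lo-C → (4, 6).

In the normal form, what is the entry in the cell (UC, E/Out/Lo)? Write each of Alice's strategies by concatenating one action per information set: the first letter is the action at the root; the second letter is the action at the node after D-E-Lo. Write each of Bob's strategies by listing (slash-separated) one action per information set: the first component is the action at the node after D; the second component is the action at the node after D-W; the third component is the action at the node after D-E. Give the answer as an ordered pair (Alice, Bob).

Trace the play path from the root:
  Alice plays U
→ terminal payoff (-1, -3).
(Alice's choice at the node after D-E-Lo is never reached on this path, so it doesn't affect the outcome.)

(-1, -3)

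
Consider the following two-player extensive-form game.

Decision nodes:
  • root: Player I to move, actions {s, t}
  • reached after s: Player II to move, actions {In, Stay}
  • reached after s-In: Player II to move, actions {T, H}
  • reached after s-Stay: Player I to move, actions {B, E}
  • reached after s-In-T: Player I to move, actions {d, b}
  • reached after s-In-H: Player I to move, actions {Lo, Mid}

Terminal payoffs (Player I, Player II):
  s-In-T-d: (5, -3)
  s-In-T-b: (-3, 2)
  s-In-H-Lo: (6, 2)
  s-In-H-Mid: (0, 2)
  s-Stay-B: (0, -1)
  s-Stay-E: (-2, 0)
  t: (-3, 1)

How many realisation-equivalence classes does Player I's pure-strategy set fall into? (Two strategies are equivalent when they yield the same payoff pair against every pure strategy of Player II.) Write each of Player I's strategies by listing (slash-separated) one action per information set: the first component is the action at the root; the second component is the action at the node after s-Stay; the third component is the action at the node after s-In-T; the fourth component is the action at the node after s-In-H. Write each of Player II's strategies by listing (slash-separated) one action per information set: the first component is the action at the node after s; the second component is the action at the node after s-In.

Player I has 16 pure strategies: s/B/d/Lo, s/B/d/Mid, s/B/b/Lo, s/B/b/Mid, s/E/d/Lo, s/E/d/Mid, s/E/b/Lo, s/E/b/Mid, t/B/d/Lo, t/B/d/Mid, t/B/b/Lo, t/B/b/Mid, t/E/d/Lo, t/E/d/Mid, t/E/b/Lo, t/E/b/Mid. Columns: In/T, In/H, Stay/T, Stay/H.
{s/B/d/Lo} → row (5,-3) (6,2) (0,-1) (0,-1)
{s/B/d/Mid} → row (5,-3) (0,2) (0,-1) (0,-1)
{s/B/b/Lo} → row (-3,2) (6,2) (0,-1) (0,-1)
{s/B/b/Mid} → row (-3,2) (0,2) (0,-1) (0,-1)
{s/E/d/Lo} → row (5,-3) (6,2) (-2,0) (-2,0)
{s/E/d/Mid} → row (5,-3) (0,2) (-2,0) (-2,0)
{s/E/b/Lo} → row (-3,2) (6,2) (-2,0) (-2,0)
{s/E/b/Mid} → row (-3,2) (0,2) (-2,0) (-2,0)
{t/B/d/Lo, t/B/d/Mid, t/B/b/Lo, t/B/b/Mid, t/E/d/Lo, t/E/d/Mid, t/E/b/Lo, t/E/b/Mid} → row (-3,1) (-3,1) (-3,1) (-3,1)
That's 9 distinct rows out of 16 strategies.

9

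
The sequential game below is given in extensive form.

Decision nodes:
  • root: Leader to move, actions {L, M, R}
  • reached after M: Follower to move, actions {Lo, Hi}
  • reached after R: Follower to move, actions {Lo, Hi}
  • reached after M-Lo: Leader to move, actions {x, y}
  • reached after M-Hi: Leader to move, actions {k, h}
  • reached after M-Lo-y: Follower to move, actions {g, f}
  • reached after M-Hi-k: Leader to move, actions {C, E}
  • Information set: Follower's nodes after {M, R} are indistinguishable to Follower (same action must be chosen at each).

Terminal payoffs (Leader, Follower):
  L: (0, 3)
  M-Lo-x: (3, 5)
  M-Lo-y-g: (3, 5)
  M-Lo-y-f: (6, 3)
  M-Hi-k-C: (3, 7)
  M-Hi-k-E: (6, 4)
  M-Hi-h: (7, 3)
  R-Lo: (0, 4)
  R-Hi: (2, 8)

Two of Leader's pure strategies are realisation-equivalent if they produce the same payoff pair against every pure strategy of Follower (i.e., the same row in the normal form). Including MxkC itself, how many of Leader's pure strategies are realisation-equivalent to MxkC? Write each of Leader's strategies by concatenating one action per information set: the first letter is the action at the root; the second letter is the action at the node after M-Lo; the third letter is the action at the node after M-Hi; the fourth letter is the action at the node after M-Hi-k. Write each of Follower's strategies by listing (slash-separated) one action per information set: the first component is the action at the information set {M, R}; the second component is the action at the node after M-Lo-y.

1

Row for MxkC (columns Lo/g, Lo/f, Hi/g, Hi/f): (3,5) (3,5) (3,7) (3,7).
Every one of Leader's information sets is on the play path for some reply by Follower when Leader follows MxkC.
Changing the action at any of them therefore changes at least one column, so only MxkC itself gives this row.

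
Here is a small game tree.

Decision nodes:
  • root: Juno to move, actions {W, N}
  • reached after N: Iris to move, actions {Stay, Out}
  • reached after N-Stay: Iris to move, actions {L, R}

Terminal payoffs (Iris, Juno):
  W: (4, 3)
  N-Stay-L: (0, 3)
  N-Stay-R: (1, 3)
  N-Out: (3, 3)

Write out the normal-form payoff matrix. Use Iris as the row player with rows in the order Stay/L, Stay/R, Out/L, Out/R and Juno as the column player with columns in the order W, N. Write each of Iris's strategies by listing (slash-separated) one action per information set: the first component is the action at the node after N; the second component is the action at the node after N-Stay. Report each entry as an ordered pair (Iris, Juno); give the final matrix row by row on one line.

              W        N
Stay/L    (4,3)    (0,3)
Stay/R    (4,3)    (1,3)
 Out/L    (4,3)    (3,3)
 Out/R    (4,3)    (3,3)

Stay/L: (4,3) (0,3) | Stay/R: (4,3) (1,3) | Out/L: (4,3) (3,3) | Out/R: (4,3) (3,3)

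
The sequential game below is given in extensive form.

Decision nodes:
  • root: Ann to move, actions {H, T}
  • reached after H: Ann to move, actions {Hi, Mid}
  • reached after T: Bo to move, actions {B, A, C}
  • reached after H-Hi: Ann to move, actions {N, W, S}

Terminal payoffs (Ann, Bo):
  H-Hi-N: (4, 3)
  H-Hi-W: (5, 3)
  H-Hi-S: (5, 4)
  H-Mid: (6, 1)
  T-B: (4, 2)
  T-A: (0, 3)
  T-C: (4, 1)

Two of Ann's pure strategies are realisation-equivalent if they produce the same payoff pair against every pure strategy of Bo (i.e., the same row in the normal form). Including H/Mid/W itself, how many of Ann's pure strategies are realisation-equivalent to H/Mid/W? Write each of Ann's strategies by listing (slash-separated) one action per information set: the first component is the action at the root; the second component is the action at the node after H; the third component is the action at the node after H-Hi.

3

Row for H/Mid/W (columns B, A, C): (6,1) (6,1) (6,1).
Under H/Mid/W, Ann's choice at the node after H-Hi can never be reached regardless of what Bo does, so varying those choices leaves every outcome unchanged.
Holding the reachable choices fixed and varying the unreachable one freely already gives 3 equivalent strategies.
No other strategy reproduces this row, so those 3 are the full class: H/Mid/N, H/Mid/W, H/Mid/S.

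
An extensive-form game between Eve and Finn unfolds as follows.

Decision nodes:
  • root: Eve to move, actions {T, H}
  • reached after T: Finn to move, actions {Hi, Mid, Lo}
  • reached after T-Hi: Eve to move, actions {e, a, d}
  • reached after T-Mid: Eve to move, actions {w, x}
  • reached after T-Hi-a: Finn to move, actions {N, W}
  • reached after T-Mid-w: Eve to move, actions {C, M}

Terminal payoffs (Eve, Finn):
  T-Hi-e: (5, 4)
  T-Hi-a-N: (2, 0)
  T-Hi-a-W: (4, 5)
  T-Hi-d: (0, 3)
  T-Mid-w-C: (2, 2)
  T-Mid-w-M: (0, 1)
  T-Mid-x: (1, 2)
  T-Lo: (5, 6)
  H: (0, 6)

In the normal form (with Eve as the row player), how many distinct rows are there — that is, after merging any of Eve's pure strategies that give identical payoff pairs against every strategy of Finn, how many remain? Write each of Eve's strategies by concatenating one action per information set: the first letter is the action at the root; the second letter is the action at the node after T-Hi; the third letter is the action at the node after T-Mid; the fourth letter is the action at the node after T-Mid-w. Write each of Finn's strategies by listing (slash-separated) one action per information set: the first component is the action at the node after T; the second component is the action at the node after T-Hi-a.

10

Eve has 24 pure strategies: TewC, TewM, TexC, TexM, TawC, TawM, TaxC, TaxM, TdwC, TdwM, TdxC, TdxM, HewC, HewM, HexC, HexM, HawC, HawM, HaxC, HaxM, HdwC, HdwM, HdxC, HdxM. Columns: Hi/N, Hi/W, Mid/N, Mid/W, Lo/N, Lo/W.
{TewC} → row (5,4) (5,4) (2,2) (2,2) (5,6) (5,6)
{TewM} → row (5,4) (5,4) (0,1) (0,1) (5,6) (5,6)
{TexC, TexM} → row (5,4) (5,4) (1,2) (1,2) (5,6) (5,6)
{TawC} → row (2,0) (4,5) (2,2) (2,2) (5,6) (5,6)
{TawM} → row (2,0) (4,5) (0,1) (0,1) (5,6) (5,6)
{TaxC, TaxM} → row (2,0) (4,5) (1,2) (1,2) (5,6) (5,6)
{TdwC} → row (0,3) (0,3) (2,2) (2,2) (5,6) (5,6)
{TdwM} → row (0,3) (0,3) (0,1) (0,1) (5,6) (5,6)
{TdxC, TdxM} → row (0,3) (0,3) (1,2) (1,2) (5,6) (5,6)
{HewC, HewM, HexC, HexM, HawC, HawM, HaxC, HaxM, HdwC, HdwM, HdxC, HdxM} → row (0,6) (0,6) (0,6) (0,6) (0,6) (0,6)
That's 10 distinct rows out of 24 strategies.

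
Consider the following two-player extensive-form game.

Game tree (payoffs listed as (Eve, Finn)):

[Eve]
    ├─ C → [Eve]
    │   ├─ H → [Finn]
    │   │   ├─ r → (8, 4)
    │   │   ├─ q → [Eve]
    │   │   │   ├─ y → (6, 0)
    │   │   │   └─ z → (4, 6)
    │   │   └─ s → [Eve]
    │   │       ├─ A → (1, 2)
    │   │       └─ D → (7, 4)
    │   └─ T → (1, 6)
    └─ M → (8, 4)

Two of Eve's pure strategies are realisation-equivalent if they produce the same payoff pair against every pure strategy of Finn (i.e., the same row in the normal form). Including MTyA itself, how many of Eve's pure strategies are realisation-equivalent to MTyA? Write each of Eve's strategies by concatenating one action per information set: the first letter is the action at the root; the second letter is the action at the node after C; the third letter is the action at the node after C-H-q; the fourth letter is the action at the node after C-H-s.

8

Row for MTyA (columns r, q, s): (8,4) (8,4) (8,4).
Under MTyA, Eve's choice at the node after C and at the node after C-H-q and at the node after C-H-s can never be reached regardless of what Finn does, so varying those choices leaves every outcome unchanged.
Holding the reachable choices fixed and varying the unreachable ones freely already gives 2 × 2 × 2 = 8 equivalent strategies.
No other strategy reproduces this row, so those 8 are the full class: MHyA, MHyD, MHzA, MHzD, MTyA, MTyD, MTzA, MTzD.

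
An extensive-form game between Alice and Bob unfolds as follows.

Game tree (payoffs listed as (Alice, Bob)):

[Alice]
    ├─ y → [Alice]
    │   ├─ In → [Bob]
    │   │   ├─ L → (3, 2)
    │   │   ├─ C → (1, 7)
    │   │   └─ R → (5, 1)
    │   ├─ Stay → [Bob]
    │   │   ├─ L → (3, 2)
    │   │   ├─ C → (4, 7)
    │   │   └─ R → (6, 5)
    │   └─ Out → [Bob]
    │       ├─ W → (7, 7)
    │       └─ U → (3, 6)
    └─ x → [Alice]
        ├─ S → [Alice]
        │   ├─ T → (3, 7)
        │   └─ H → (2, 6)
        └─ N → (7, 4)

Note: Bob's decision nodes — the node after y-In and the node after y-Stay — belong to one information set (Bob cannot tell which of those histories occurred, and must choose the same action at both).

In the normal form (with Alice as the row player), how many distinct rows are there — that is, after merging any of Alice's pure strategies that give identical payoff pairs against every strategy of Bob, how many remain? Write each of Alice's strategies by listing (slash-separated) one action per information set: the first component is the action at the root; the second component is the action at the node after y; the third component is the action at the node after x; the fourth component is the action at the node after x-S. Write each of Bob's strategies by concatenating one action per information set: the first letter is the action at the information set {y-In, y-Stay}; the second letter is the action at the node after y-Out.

6

Alice has 24 pure strategies: y/In/S/T, y/In/S/H, y/In/N/T, y/In/N/H, y/Stay/S/T, y/Stay/S/H, y/Stay/N/T, y/Stay/N/H, y/Out/S/T, y/Out/S/H, y/Out/N/T, y/Out/N/H, x/In/S/T, x/In/S/H, x/In/N/T, x/In/N/H, x/Stay/S/T, x/Stay/S/H, x/Stay/N/T, x/Stay/N/H, x/Out/S/T, x/Out/S/H, x/Out/N/T, x/Out/N/H. Columns: LW, LU, CW, CU, RW, RU.
{y/In/S/T, y/In/S/H, y/In/N/T, y/In/N/H} → row (3,2) (3,2) (1,7) (1,7) (5,1) (5,1)
{y/Stay/S/T, y/Stay/S/H, y/Stay/N/T, y/Stay/N/H} → row (3,2) (3,2) (4,7) (4,7) (6,5) (6,5)
{y/Out/S/T, y/Out/S/H, y/Out/N/T, y/Out/N/H} → row (7,7) (3,6) (7,7) (3,6) (7,7) (3,6)
{x/In/S/T, x/Stay/S/T, x/Out/S/T} → row (3,7) (3,7) (3,7) (3,7) (3,7) (3,7)
{x/In/S/H, x/Stay/S/H, x/Out/S/H} → row (2,6) (2,6) (2,6) (2,6) (2,6) (2,6)
{x/In/N/T, x/In/N/H, x/Stay/N/T, x/Stay/N/H, x/Out/N/T, x/Out/N/H} → row (7,4) (7,4) (7,4) (7,4) (7,4) (7,4)
That's 6 distinct rows out of 24 strategies.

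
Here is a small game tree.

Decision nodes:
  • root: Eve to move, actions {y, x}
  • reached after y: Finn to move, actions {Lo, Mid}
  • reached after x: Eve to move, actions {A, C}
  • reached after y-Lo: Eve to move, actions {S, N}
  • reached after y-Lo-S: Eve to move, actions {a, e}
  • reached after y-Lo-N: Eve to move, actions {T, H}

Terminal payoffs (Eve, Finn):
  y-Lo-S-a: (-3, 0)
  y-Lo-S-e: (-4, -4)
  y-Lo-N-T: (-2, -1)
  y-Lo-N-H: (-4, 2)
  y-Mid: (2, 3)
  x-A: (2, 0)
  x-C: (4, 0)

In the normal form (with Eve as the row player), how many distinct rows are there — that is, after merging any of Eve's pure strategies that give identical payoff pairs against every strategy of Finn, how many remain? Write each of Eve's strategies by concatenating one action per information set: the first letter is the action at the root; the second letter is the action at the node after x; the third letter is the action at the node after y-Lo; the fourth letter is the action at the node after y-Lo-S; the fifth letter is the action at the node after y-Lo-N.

Eve has 32 pure strategies: yASaT, yASaH, yASeT, yASeH, yANaT, yANaH, yANeT, yANeH, yCSaT, yCSaH, yCSeT, yCSeH, yCNaT, yCNaH, yCNeT, yCNeH, xASaT, xASaH, xASeT, xASeH, xANaT, xANaH, xANeT, xANeH, xCSaT, xCSaH, xCSeT, xCSeH, xCNaT, xCNaH, xCNeT, xCNeH. Columns: Lo, Mid.
{yASaT, yASaH, yCSaT, yCSaH} → row (-3,0) (2,3)
{yASeT, yASeH, yCSeT, yCSeH} → row (-4,-4) (2,3)
{yANaT, yANeT, yCNaT, yCNeT} → row (-2,-1) (2,3)
{yANaH, yANeH, yCNaH, yCNeH} → row (-4,2) (2,3)
{xASaT, xASaH, xASeT, xASeH, xANaT, xANaH, xANeT, xANeH} → row (2,0) (2,0)
{xCSaT, xCSaH, xCSeT, xCSeH, xCNaT, xCNaH, xCNeT, xCNeH} → row (4,0) (4,0)
That's 6 distinct rows out of 32 strategies.

6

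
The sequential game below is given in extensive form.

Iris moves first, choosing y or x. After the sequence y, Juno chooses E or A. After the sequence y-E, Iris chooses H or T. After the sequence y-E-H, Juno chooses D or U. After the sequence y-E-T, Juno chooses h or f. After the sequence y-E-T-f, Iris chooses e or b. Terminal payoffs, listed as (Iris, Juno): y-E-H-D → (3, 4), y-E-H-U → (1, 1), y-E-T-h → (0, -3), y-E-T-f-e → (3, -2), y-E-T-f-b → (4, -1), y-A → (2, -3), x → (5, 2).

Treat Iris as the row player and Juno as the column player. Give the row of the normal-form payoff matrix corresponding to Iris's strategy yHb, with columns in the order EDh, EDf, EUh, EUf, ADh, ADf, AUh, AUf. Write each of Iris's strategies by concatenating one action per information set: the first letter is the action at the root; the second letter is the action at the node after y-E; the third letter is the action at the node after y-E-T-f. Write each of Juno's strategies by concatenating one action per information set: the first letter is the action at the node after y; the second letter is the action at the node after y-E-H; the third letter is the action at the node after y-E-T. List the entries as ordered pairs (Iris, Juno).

vs EDh: Iris plays y → Juno plays E at [y] → Iris plays H at [y-E] → Juno plays D at [y-E-H] → (3, 4)
vs EDf: Iris plays y → Juno plays E at [y] → Iris plays H at [y-E] → Juno plays D at [y-E-H] → (3, 4)
vs EUh: Iris plays y → Juno plays E at [y] → Iris plays H at [y-E] → Juno plays U at [y-E-H] → (1, 1)
vs EUf: Iris plays y → Juno plays E at [y] → Iris plays H at [y-E] → Juno plays U at [y-E-H] → (1, 1)
vs ADh: Iris plays y → Juno plays A at [y] → (2, -3)
vs ADf: Iris plays y → Juno plays A at [y] → (2, -3)
vs AUh: Iris plays y → Juno plays A at [y] → (2, -3)
vs AUf: Iris plays y → Juno plays A at [y] → (2, -3)

(3,4) (3,4) (1,1) (1,1) (2,-3) (2,-3) (2,-3) (2,-3)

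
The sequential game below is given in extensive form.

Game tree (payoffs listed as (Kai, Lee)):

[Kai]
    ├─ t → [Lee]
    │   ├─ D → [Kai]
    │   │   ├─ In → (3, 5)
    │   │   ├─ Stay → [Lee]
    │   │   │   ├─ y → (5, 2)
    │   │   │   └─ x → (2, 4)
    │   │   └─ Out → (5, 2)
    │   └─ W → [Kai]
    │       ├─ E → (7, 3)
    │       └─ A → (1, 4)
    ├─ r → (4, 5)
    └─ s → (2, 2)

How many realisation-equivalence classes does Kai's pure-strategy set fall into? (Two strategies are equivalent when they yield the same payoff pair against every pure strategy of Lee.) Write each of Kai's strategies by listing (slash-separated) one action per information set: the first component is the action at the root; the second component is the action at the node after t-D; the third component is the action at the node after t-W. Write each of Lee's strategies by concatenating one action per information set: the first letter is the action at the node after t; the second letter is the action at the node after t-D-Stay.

Kai has 18 pure strategies: t/In/E, t/In/A, t/Stay/E, t/Stay/A, t/Out/E, t/Out/A, r/In/E, r/In/A, r/Stay/E, r/Stay/A, r/Out/E, r/Out/A, s/In/E, s/In/A, s/Stay/E, s/Stay/A, s/Out/E, s/Out/A. Columns: Dy, Dx, Wy, Wx.
{t/In/E} → row (3,5) (3,5) (7,3) (7,3)
{t/In/A} → row (3,5) (3,5) (1,4) (1,4)
{t/Stay/E} → row (5,2) (2,4) (7,3) (7,3)
{t/Stay/A} → row (5,2) (2,4) (1,4) (1,4)
{t/Out/E} → row (5,2) (5,2) (7,3) (7,3)
{t/Out/A} → row (5,2) (5,2) (1,4) (1,4)
{r/In/E, r/In/A, r/Stay/E, r/Stay/A, r/Out/E, r/Out/A} → row (4,5) (4,5) (4,5) (4,5)
{s/In/E, s/In/A, s/Stay/E, s/Stay/A, s/Out/E, s/Out/A} → row (2,2) (2,2) (2,2) (2,2)
That's 8 distinct rows out of 18 strategies.

8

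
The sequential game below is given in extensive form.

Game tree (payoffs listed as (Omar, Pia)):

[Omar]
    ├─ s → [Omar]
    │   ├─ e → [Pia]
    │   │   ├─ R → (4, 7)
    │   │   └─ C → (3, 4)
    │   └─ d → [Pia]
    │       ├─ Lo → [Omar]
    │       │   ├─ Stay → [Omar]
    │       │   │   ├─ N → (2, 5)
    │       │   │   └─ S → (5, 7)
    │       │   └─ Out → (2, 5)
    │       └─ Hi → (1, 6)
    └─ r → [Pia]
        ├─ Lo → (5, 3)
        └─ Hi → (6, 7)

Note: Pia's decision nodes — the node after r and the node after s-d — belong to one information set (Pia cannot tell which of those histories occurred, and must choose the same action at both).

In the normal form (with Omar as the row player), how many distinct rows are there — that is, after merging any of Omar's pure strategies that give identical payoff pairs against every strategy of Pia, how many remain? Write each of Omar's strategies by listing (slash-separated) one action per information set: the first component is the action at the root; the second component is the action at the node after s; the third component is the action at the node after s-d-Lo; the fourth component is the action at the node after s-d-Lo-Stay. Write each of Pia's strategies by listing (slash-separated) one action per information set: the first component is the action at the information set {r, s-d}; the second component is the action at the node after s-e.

Omar has 16 pure strategies: s/e/Stay/N, s/e/Stay/S, s/e/Out/N, s/e/Out/S, s/d/Stay/N, s/d/Stay/S, s/d/Out/N, s/d/Out/S, r/e/Stay/N, r/e/Stay/S, r/e/Out/N, r/e/Out/S, r/d/Stay/N, r/d/Stay/S, r/d/Out/N, r/d/Out/S. Columns: Lo/R, Lo/C, Hi/R, Hi/C.
{s/e/Stay/N, s/e/Stay/S, s/e/Out/N, s/e/Out/S} → row (4,7) (3,4) (4,7) (3,4)
{s/d/Stay/N, s/d/Out/N, s/d/Out/S} → row (2,5) (2,5) (1,6) (1,6)
{s/d/Stay/S} → row (5,7) (5,7) (1,6) (1,6)
{r/e/Stay/N, r/e/Stay/S, r/e/Out/N, r/e/Out/S, r/d/Stay/N, r/d/Stay/S, r/d/Out/N, r/d/Out/S} → row (5,3) (5,3) (6,7) (6,7)
That's 4 distinct rows out of 16 strategies.

4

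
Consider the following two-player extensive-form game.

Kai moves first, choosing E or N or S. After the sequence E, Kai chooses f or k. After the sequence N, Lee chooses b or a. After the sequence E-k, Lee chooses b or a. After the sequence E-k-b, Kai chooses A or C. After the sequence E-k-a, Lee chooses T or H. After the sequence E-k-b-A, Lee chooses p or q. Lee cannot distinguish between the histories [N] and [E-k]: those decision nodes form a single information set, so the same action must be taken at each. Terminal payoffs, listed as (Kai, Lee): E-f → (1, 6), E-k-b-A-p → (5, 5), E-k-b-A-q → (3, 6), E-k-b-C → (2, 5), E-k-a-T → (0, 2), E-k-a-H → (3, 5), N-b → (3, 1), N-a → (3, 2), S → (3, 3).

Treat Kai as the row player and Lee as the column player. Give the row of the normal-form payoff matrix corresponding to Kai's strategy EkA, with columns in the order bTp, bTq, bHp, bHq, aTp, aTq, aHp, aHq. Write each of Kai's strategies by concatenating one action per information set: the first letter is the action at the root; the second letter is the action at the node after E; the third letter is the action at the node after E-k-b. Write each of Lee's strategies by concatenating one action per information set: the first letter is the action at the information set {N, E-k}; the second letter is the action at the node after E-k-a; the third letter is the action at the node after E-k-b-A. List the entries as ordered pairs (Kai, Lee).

vs bTp: Kai plays E → Kai plays k at [E] → Lee plays b at [E-k] → Kai plays A at [E-k-b] → Lee plays p at [E-k-b-A] → (5, 5)
vs bTq: Kai plays E → Kai plays k at [E] → Lee plays b at [E-k] → Kai plays A at [E-k-b] → Lee plays q at [E-k-b-A] → (3, 6)
vs bHp: Kai plays E → Kai plays k at [E] → Lee plays b at [E-k] → Kai plays A at [E-k-b] → Lee plays p at [E-k-b-A] → (5, 5)
vs bHq: Kai plays E → Kai plays k at [E] → Lee plays b at [E-k] → Kai plays A at [E-k-b] → Lee plays q at [E-k-b-A] → (3, 6)
vs aTp: Kai plays E → Kai plays k at [E] → Lee plays a at [E-k] → Lee plays T at [E-k-a] → (0, 2)
vs aTq: Kai plays E → Kai plays k at [E] → Lee plays a at [E-k] → Lee plays T at [E-k-a] → (0, 2)
vs aHp: Kai plays E → Kai plays k at [E] → Lee plays a at [E-k] → Lee plays H at [E-k-a] → (3, 5)
vs aHq: Kai plays E → Kai plays k at [E] → Lee plays a at [E-k] → Lee plays H at [E-k-a] → (3, 5)

(5,5) (3,6) (5,5) (3,6) (0,2) (0,2) (3,5) (3,5)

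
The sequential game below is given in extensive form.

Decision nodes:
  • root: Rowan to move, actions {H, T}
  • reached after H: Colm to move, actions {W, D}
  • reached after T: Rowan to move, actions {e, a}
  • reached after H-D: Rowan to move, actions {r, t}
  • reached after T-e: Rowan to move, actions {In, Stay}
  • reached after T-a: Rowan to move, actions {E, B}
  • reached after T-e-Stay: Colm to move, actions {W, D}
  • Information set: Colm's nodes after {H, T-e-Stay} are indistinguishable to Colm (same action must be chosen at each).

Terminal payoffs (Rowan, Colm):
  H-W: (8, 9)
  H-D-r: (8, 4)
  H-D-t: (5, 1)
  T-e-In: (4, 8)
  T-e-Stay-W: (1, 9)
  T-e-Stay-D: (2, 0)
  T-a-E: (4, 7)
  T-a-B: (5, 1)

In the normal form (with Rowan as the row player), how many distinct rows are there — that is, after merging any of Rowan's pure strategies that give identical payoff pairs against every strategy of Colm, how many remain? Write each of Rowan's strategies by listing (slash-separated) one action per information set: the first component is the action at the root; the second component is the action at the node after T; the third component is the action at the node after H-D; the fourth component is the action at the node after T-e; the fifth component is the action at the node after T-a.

6

Rowan has 32 pure strategies: H/e/r/In/E, H/e/r/In/B, H/e/r/Stay/E, H/e/r/Stay/B, H/e/t/In/E, H/e/t/In/B, H/e/t/Stay/E, H/e/t/Stay/B, H/a/r/In/E, H/a/r/In/B, H/a/r/Stay/E, H/a/r/Stay/B, H/a/t/In/E, H/a/t/In/B, H/a/t/Stay/E, H/a/t/Stay/B, T/e/r/In/E, T/e/r/In/B, T/e/r/Stay/E, T/e/r/Stay/B, T/e/t/In/E, T/e/t/In/B, T/e/t/Stay/E, T/e/t/Stay/B, T/a/r/In/E, T/a/r/In/B, T/a/r/Stay/E, T/a/r/Stay/B, T/a/t/In/E, T/a/t/In/B, T/a/t/Stay/E, T/a/t/Stay/B. Columns: W, D.
{H/e/r/In/E, H/e/r/In/B, H/e/r/Stay/E, H/e/r/Stay/B, H/a/r/In/E, H/a/r/In/B, H/a/r/Stay/E, H/a/r/Stay/B} → row (8,9) (8,4)
{H/e/t/In/E, H/e/t/In/B, H/e/t/Stay/E, H/e/t/Stay/B, H/a/t/In/E, H/a/t/In/B, H/a/t/Stay/E, H/a/t/Stay/B} → row (8,9) (5,1)
{T/e/r/In/E, T/e/r/In/B, T/e/t/In/E, T/e/t/In/B} → row (4,8) (4,8)
{T/e/r/Stay/E, T/e/r/Stay/B, T/e/t/Stay/E, T/e/t/Stay/B} → row (1,9) (2,0)
{T/a/r/In/E, T/a/r/Stay/E, T/a/t/In/E, T/a/t/Stay/E} → row (4,7) (4,7)
{T/a/r/In/B, T/a/r/Stay/B, T/a/t/In/B, T/a/t/Stay/B} → row (5,1) (5,1)
That's 6 distinct rows out of 32 strategies.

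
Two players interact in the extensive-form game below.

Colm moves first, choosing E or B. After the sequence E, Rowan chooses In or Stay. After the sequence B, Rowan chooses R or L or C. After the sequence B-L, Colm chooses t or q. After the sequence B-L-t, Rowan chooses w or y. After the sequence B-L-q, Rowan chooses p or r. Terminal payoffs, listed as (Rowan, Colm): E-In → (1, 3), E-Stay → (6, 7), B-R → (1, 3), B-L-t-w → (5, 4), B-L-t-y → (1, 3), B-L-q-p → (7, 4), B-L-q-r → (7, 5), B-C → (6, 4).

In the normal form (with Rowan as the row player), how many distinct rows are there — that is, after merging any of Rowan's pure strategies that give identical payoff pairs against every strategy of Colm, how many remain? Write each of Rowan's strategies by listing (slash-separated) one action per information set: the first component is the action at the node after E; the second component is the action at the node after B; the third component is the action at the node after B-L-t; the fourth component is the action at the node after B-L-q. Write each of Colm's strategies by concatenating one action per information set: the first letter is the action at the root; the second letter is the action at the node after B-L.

Rowan has 24 pure strategies: In/R/w/p, In/R/w/r, In/R/y/p, In/R/y/r, In/L/w/p, In/L/w/r, In/L/y/p, In/L/y/r, In/C/w/p, In/C/w/r, In/C/y/p, In/C/y/r, Stay/R/w/p, Stay/R/w/r, Stay/R/y/p, Stay/R/y/r, Stay/L/w/p, Stay/L/w/r, Stay/L/y/p, Stay/L/y/r, Stay/C/w/p, Stay/C/w/r, Stay/C/y/p, Stay/C/y/r. Columns: Et, Eq, Bt, Bq.
{In/R/w/p, In/R/w/r, In/R/y/p, In/R/y/r} → row (1,3) (1,3) (1,3) (1,3)
{In/L/w/p} → row (1,3) (1,3) (5,4) (7,4)
{In/L/w/r} → row (1,3) (1,3) (5,4) (7,5)
{In/L/y/p} → row (1,3) (1,3) (1,3) (7,4)
{In/L/y/r} → row (1,3) (1,3) (1,3) (7,5)
{In/C/w/p, In/C/w/r, In/C/y/p, In/C/y/r} → row (1,3) (1,3) (6,4) (6,4)
{Stay/R/w/p, Stay/R/w/r, Stay/R/y/p, Stay/R/y/r} → row (6,7) (6,7) (1,3) (1,3)
{Stay/L/w/p} → row (6,7) (6,7) (5,4) (7,4)
{Stay/L/w/r} → row (6,7) (6,7) (5,4) (7,5)
{Stay/L/y/p} → row (6,7) (6,7) (1,3) (7,4)
{Stay/L/y/r} → row (6,7) (6,7) (1,3) (7,5)
{Stay/C/w/p, Stay/C/w/r, Stay/C/y/p, Stay/C/y/r} → row (6,7) (6,7) (6,4) (6,4)
That's 12 distinct rows out of 24 strategies.

12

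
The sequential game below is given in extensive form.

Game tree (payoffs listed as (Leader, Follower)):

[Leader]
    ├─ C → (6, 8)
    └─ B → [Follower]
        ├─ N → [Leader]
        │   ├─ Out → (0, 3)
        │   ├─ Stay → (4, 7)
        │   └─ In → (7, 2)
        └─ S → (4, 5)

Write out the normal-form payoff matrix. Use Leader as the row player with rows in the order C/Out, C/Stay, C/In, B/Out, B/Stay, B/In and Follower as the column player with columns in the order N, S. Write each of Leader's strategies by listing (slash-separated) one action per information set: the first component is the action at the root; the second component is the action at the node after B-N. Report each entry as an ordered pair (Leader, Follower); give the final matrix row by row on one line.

              N        S
 C/Out    (6,8)    (6,8)
C/Stay    (6,8)    (6,8)
  C/In    (6,8)    (6,8)
 B/Out    (0,3)    (4,5)
B/Stay    (4,7)    (4,5)
  B/In    (7,2)    (4,5)

C/Out: (6,8) (6,8) | C/Stay: (6,8) (6,8) | C/In: (6,8) (6,8) | B/Out: (0,3) (4,5) | B/Stay: (4,7) (4,5) | B/In: (7,2) (4,5)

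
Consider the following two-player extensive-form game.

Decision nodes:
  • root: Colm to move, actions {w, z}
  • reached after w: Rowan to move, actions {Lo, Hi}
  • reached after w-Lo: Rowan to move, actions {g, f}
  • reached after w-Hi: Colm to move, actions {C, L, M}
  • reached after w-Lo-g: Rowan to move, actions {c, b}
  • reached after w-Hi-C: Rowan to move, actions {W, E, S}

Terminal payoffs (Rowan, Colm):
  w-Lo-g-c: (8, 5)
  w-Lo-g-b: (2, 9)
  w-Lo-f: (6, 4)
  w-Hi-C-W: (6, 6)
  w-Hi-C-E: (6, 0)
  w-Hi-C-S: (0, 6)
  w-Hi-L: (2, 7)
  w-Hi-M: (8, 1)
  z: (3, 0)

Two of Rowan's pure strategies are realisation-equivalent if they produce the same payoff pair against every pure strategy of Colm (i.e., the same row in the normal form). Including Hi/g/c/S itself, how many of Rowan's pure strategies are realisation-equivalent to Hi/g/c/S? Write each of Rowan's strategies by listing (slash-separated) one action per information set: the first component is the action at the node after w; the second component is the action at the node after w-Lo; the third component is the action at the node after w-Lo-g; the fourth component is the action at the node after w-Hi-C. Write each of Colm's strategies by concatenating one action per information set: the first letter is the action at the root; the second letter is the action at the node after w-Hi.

4

Row for Hi/g/c/S (columns wC, wL, wM, zC, zL, zM): (0,6) (2,7) (8,1) (3,0) (3,0) (3,0).
Under Hi/g/c/S, Rowan's choice at the node after w-Lo and at the node after w-Lo-g can never be reached regardless of what Colm does, so varying those choices leaves every outcome unchanged.
Holding the reachable choices fixed and varying the unreachable ones freely already gives 2 × 2 = 4 equivalent strategies.
No other strategy reproduces this row, so those 4 are the full class: Hi/g/c/S, Hi/g/b/S, Hi/f/c/S, Hi/f/b/S.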